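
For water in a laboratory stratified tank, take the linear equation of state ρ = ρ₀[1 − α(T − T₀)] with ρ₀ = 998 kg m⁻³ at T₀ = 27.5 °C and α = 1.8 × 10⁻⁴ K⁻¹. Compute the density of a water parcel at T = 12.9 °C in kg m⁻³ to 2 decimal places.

T − T₀ = -14.6 K.
Bracket = 1 − α·(-14.6) = 1 + (2.628 × 10⁻³) = 1.0026280.
ρ = 998 × 1.0026280 = 1000.62 kg m⁻³.

1000.62 kg m⁻³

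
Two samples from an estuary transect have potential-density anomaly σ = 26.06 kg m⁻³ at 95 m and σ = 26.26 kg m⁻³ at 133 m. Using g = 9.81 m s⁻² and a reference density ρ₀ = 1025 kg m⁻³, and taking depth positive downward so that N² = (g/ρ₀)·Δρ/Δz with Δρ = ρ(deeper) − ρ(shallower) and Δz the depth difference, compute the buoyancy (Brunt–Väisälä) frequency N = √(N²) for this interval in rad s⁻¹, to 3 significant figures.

7.10 × 10⁻³ rad s⁻¹

Δρ = 1026.26 − 1026.06 = 0.20 kg m⁻³ over Δz = 133 − 95 = 38 m.
N² = (9.81/1025) × (0.20/38) = 5.0372 × 10⁻⁵ s⁻².
N = √(5.0372 × 10⁻⁵) = 7.0973 × 10⁻³ rad s⁻¹ ≈ 7.10 × 10⁻³ rad s⁻¹.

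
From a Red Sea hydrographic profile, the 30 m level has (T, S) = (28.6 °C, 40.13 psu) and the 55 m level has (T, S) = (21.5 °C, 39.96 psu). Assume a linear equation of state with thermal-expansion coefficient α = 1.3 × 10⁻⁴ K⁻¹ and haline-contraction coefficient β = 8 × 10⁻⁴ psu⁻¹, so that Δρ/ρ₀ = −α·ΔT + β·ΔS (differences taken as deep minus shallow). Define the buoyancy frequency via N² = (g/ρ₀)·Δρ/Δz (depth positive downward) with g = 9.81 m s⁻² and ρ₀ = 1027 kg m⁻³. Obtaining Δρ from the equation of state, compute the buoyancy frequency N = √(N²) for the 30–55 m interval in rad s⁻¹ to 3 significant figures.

ΔT = -7.1 K, ΔS = -0.17 psu (deep − shallow).
Δρ/ρ₀ = −αΔT + βΔS = 9.23 × 10⁻⁴ − 1.36 × 10⁻⁴ = 7.87 × 10⁻⁴, so Δρ ≈ 0.8082 kg m⁻³.
N² = (g/ρ₀)·Δρ/Δz = g·(Δρ/ρ₀)/Δz = 9.81 × 7.87 × 10⁻⁴ / 25 = 3.0882 × 10⁻⁴ s⁻².
N = √(3.0882 × 10⁻⁴) = 0.017573 rad s⁻¹ ≈ 0.0176 rad s⁻¹.

0.0176 rad s⁻¹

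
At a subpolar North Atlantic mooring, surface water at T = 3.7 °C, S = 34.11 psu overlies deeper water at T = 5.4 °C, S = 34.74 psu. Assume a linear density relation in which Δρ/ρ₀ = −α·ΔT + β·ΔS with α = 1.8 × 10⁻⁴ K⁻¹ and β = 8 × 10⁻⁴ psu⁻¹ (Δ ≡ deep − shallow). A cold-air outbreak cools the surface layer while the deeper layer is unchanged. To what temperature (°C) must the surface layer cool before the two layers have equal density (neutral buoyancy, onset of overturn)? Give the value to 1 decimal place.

2.6 °C

Neutral buoyancy requires Δρ = 0, i.e. −α(T_deep − T_surf′) + β(S_deep − S_surf) = 0.
T_surf′ = T_deep − (β/α)·ΔS = 5.4 − (8 × 10⁻⁴/1.8 × 10⁻⁴)·(+0.63) = 2.600 °C.
Cooling required: 3.7 − (2.600) = 1.100 °C.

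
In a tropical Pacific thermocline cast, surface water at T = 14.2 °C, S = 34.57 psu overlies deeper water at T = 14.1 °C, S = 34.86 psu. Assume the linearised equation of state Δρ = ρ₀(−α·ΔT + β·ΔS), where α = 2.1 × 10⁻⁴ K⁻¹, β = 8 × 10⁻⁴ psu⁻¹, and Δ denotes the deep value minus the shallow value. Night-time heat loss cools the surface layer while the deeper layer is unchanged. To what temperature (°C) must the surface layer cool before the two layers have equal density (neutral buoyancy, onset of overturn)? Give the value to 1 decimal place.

13.0 °C

Neutral buoyancy requires Δρ = 0, i.e. −α(T_deep − T_surf′) + β(S_deep − S_surf) = 0.
T_surf′ = T_deep − (β/α)·ΔS = 14.1 − (8 × 10⁻⁴/2.1 × 10⁻⁴)·(+0.29) = 12.995 °C.
Cooling required: 14.2 − (12.995) = 1.205 °C.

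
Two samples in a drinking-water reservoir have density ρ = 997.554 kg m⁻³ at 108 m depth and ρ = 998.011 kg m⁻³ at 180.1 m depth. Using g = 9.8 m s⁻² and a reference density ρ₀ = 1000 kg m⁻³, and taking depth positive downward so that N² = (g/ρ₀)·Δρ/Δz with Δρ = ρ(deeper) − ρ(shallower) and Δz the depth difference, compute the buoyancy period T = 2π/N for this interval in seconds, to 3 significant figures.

797 s

Δρ = 998.011 − 997.554 = 0.457 kg m⁻³ over Δz = 180.1 − 108 = 72.1 m.
N² = (9.8/1000) × (0.457/72.1) = 6.2117 × 10⁻⁵ s⁻².
N = √(6.2117 × 10⁻⁵) = 7.8814 × 10⁻³ rad s⁻¹, so T = 2π/N = 797.22 s ≈ 797 s.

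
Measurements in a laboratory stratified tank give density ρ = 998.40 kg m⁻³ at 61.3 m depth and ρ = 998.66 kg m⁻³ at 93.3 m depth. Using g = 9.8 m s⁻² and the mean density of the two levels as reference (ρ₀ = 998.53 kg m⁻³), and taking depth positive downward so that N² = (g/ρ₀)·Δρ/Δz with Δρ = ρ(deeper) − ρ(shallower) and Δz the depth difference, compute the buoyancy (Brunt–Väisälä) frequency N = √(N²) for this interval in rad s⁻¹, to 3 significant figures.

Δρ = 998.66 − 998.40 = 0.26 kg m⁻³ over Δz = 93.3 − 61.3 = 32 m.
N² = (9.8/998.53) × (0.26/32) = 7.9742 × 10⁻⁵ s⁻².
N = √(7.9742 × 10⁻⁵) = 8.9298 × 10⁻³ rad s⁻¹ ≈ 8.93 × 10⁻³ rad s⁻¹.

8.93 × 10⁻³ rad s⁻¹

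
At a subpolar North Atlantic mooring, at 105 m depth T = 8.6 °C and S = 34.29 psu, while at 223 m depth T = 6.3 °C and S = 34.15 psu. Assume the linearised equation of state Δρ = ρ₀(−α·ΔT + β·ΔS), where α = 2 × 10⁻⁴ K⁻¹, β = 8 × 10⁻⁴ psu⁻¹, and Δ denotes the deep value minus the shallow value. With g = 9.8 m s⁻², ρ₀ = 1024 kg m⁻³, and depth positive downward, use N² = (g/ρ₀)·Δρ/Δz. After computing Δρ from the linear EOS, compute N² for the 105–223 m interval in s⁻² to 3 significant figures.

2.89 × 10⁻⁵ s⁻²

ΔT = -2.3 K, ΔS = -0.14 psu (deep − shallow).
Δρ/ρ₀ = −αΔT + βΔS = 4.60 × 10⁻⁴ − 1.12 × 10⁻⁴ = 3.48 × 10⁻⁴, so Δρ ≈ 0.3564 kg m⁻³.
N² = (g/ρ₀)·Δρ/Δz = g·(Δρ/ρ₀)/Δz = 9.8 × 3.48 × 10⁻⁴ / 118 = 2.8902 × 10⁻⁵ s⁻² ≈ 2.89 × 10⁻⁵ s⁻².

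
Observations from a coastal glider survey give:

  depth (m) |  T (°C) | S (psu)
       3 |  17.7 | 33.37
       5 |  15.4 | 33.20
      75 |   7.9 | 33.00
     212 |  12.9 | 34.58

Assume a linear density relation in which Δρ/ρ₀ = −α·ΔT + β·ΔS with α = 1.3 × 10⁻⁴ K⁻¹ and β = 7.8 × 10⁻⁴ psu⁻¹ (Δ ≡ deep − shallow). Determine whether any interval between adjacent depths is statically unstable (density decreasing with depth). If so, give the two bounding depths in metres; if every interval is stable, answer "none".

none

Evaluate Δρ/ρ₀ = −αΔT + βΔS across each adjacent pair:
  3–5 m: −αΔT+βΔS = −(1.3 × 10⁻⁴)(-2.3)+(7.8 × 10⁻⁴)(-0.17) = 1.7 × 10⁻⁴ → stable
  5–75 m: −αΔT+βΔS = −(1.3 × 10⁻⁴)(-7.5)+(7.8 × 10⁻⁴)(-0.20) = 8.2 × 10⁻⁴ → stable
  75–212 m: −αΔT+βΔS = −(1.3 × 10⁻⁴)(+5.0)+(7.8 × 10⁻⁴)(+1.58) = 5.8 × 10⁻⁴ → stable
Every interval has Δρ > 0: the column is stably stratified throughout.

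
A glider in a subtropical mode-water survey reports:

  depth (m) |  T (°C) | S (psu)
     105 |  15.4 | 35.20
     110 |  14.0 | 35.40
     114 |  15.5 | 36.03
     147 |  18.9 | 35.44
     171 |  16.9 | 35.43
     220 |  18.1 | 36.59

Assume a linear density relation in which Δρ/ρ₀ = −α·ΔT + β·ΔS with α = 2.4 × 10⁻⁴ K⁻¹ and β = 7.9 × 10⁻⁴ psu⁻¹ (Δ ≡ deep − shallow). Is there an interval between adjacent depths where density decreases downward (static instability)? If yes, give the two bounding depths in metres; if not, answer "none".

Evaluate Δρ/ρ₀ = −αΔT + βΔS across each adjacent pair:
  105–110 m: −αΔT+βΔS = −(2.4 × 10⁻⁴)(-1.4)+(7.9 × 10⁻⁴)(+0.20) = 4.9 × 10⁻⁴ → stable
  110–114 m: −αΔT+βΔS = −(2.4 × 10⁻⁴)(+1.5)+(7.9 × 10⁻⁴)(+0.63) = 1.4 × 10⁻⁴ → stable
  114–147 m: −αΔT+βΔS = −(2.4 × 10⁻⁴)(+3.4)+(7.9 × 10⁻⁴)(-0.59) = -1.3 × 10⁻³ → UNSTABLE
  147–171 m: −αΔT+βΔS = −(2.4 × 10⁻⁴)(-2.0)+(7.9 × 10⁻⁴)(-0.01) = 4.7 × 10⁻⁴ → stable
  171–220 m: −αΔT+βΔS = −(2.4 × 10⁻⁴)(+1.2)+(7.9 × 10⁻⁴)(+1.16) = 6.3 × 10⁻⁴ → stable
The 114–147 m interval has Δρ < 0: lighter water underlies denser water.

114–147 m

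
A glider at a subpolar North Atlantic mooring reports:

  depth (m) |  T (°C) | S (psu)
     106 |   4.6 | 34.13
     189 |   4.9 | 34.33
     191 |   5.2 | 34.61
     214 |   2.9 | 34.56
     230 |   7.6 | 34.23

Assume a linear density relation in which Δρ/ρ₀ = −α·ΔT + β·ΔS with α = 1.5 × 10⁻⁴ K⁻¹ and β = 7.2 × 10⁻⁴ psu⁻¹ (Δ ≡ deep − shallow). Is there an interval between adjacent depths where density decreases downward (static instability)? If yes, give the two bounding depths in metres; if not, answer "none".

Evaluate Δρ/ρ₀ = −αΔT + βΔS across each adjacent pair:
  106–189 m: −αΔT+βΔS = −(1.5 × 10⁻⁴)(+0.3)+(7.2 × 10⁻⁴)(+0.20) = 9.9 × 10⁻⁵ → stable
  189–191 m: −αΔT+βΔS = −(1.5 × 10⁻⁴)(+0.3)+(7.2 × 10⁻⁴)(+0.28) = 1.6 × 10⁻⁴ → stable
  191–214 m: −αΔT+βΔS = −(1.5 × 10⁻⁴)(-2.3)+(7.2 × 10⁻⁴)(-0.05) = 3.1 × 10⁻⁴ → stable
  214–230 m: −αΔT+βΔS = −(1.5 × 10⁻⁴)(+4.7)+(7.2 × 10⁻⁴)(-0.33) = -9.4 × 10⁻⁴ → UNSTABLE
The 214–230 m interval has Δρ < 0: lighter water underlies denser water.

214–230 m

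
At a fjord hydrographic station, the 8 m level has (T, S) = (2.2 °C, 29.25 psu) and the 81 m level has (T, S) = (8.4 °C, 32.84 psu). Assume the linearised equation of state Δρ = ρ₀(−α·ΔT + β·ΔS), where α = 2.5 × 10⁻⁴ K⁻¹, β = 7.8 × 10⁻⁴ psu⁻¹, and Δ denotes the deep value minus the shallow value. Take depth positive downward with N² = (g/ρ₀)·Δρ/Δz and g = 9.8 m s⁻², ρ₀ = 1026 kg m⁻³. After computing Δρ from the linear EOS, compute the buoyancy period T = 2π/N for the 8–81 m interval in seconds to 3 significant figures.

485 s

ΔT = +6.2 K, ΔS = +3.59 psu (deep − shallow).
Δρ/ρ₀ = −αΔT + βΔS = -1.55 × 10⁻³ + 2.8002 × 10⁻³ = 1.2502 × 10⁻³, so Δρ ≈ 1.283 kg m⁻³.
N² = (g/ρ₀)·Δρ/Δz = g·(Δρ/ρ₀)/Δz = 9.8 × 1.2502 × 10⁻³ / 73 = 1.6784 × 10⁻⁴ s⁻².
N = √(1.6784 × 10⁻⁴) = 0.012955 rad s⁻¹ → T = 2π/N = 485.00 s ≈ 485 s.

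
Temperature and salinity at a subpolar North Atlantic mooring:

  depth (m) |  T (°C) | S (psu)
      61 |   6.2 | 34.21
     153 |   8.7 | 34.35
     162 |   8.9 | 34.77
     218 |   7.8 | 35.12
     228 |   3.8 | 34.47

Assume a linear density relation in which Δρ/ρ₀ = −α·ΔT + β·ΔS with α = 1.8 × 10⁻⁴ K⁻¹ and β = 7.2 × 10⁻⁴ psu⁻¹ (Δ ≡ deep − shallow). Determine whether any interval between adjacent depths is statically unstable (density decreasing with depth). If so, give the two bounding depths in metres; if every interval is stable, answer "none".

Evaluate Δρ/ρ₀ = −αΔT + βΔS across each adjacent pair:
  61–153 m: −αΔT+βΔS = −(1.8 × 10⁻⁴)(+2.5)+(7.2 × 10⁻⁴)(+0.14) = -3.5 × 10⁻⁴ → UNSTABLE
  153–162 m: −αΔT+βΔS = −(1.8 × 10⁻⁴)(+0.2)+(7.2 × 10⁻⁴)(+0.42) = 2.7 × 10⁻⁴ → stable
  162–218 m: −αΔT+βΔS = −(1.8 × 10⁻⁴)(-1.1)+(7.2 × 10⁻⁴)(+0.35) = 4.5 × 10⁻⁴ → stable
  218–228 m: −αΔT+βΔS = −(1.8 × 10⁻⁴)(-4.0)+(7.2 × 10⁻⁴)(-0.65) = 2.5 × 10⁻⁴ → stable
The 61–153 m interval has Δρ < 0: lighter water underlies denser water.

61–153 m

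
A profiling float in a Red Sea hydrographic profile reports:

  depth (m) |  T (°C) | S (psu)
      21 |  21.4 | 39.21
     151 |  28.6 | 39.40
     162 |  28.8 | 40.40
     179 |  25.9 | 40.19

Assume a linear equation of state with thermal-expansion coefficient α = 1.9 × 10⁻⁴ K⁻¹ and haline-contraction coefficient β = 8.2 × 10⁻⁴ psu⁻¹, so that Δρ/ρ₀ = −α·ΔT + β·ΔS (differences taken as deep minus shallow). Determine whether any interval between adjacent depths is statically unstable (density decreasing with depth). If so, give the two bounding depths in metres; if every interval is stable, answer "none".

21–151 m

Evaluate Δρ/ρ₀ = −αΔT + βΔS across each adjacent pair:
  21–151 m: −αΔT+βΔS = −(1.9 × 10⁻⁴)(+7.2)+(8.2 × 10⁻⁴)(+0.19) = -1.2 × 10⁻³ → UNSTABLE
  151–162 m: −αΔT+βΔS = −(1.9 × 10⁻⁴)(+0.2)+(8.2 × 10⁻⁴)(+1.00) = 7.8 × 10⁻⁴ → stable
  162–179 m: −αΔT+βΔS = −(1.9 × 10⁻⁴)(-2.9)+(8.2 × 10⁻⁴)(-0.21) = 3.8 × 10⁻⁴ → stable
The 21–151 m interval has Δρ < 0: lighter water underlies denser water.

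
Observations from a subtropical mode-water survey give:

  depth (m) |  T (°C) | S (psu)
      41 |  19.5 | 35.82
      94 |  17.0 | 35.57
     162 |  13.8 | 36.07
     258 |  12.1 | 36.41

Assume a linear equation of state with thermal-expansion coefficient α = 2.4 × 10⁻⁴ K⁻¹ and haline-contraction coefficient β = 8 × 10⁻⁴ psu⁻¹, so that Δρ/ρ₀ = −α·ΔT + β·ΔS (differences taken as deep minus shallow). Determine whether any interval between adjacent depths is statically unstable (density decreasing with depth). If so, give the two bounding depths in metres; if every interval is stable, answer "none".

none

Evaluate Δρ/ρ₀ = −αΔT + βΔS across each adjacent pair:
  41–94 m: −αΔT+βΔS = −(2.4 × 10⁻⁴)(-2.5)+(8 × 10⁻⁴)(-0.25) = 4.0 × 10⁻⁴ → stable
  94–162 m: −αΔT+βΔS = −(2.4 × 10⁻⁴)(-3.2)+(8 × 10⁻⁴)(+0.50) = 1.2 × 10⁻³ → stable
  162–258 m: −αΔT+βΔS = −(2.4 × 10⁻⁴)(-1.7)+(8 × 10⁻⁴)(+0.34) = 6.8 × 10⁻⁴ → stable
Every interval has Δρ > 0: the column is stably stratified throughout.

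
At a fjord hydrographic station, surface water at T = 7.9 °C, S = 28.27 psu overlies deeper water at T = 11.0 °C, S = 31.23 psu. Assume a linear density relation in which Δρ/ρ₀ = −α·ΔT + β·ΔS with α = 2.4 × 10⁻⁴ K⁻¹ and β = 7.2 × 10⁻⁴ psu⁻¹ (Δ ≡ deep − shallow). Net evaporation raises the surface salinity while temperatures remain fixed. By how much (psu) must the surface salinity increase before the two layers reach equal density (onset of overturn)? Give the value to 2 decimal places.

Neutral buoyancy requires −α(T_deep − T_surf) + β(S_deep − S_surf′) = 0.
S_surf′ = S_deep − (α/β)·ΔT = 31.23 − (2.4 × 10⁻⁴/7.2 × 10⁻⁴)·(+3.1) = 30.1967 psu.
Increase required: 30.1967 − 28.27 = 1.9267 psu.

1.93 psu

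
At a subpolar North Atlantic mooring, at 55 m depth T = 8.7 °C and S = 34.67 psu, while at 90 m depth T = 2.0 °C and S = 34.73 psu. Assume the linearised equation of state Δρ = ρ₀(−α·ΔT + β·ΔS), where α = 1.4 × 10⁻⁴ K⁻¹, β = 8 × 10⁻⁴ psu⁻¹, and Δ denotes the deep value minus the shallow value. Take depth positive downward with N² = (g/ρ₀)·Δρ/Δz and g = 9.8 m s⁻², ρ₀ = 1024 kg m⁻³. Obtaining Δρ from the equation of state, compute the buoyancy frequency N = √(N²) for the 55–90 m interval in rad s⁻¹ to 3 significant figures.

0.0166 rad s⁻¹

ΔT = -6.7 K, ΔS = +0.06 psu (deep − shallow).
Δρ/ρ₀ = −αΔT + βΔS = 9.38 × 10⁻⁴ + 4.80 × 10⁻⁵ = 9.86 × 10⁻⁴, so Δρ ≈ 1.010 kg m⁻³.
N² = (g/ρ₀)·Δρ/Δz = g·(Δρ/ρ₀)/Δz = 9.8 × 9.86 × 10⁻⁴ / 35 = 2.7608 × 10⁻⁴ s⁻².
N = √(2.7608 × 10⁻⁴) = 0.016616 rad s⁻¹ ≈ 0.0166 rad s⁻¹.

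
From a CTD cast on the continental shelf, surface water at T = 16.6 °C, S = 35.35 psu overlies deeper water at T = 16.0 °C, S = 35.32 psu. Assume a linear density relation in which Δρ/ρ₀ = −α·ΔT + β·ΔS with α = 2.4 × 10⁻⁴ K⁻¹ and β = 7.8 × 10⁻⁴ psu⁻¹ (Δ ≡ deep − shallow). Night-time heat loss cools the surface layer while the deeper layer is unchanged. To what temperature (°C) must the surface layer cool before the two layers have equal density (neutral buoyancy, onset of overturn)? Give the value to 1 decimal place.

16.1 °C

Neutral buoyancy requires Δρ = 0, i.e. −α(T_deep − T_surf′) + β(S_deep − S_surf) = 0.
T_surf′ = T_deep − (β/α)·ΔS = 16.0 − (7.8 × 10⁻⁴/2.4 × 10⁻⁴)·(-0.03) = 16.098 °C.
Cooling required: 16.6 − (16.098) = 0.502 °C.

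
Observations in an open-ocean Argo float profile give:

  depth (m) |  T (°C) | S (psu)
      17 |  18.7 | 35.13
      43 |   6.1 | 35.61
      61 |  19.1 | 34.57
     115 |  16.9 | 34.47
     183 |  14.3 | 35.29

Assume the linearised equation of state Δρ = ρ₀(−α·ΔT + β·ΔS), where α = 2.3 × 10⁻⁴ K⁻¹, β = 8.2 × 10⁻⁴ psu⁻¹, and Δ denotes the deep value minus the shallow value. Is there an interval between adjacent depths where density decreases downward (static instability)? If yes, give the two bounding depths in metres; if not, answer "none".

43–61 m

Evaluate Δρ/ρ₀ = −αΔT + βΔS across each adjacent pair:
  17–43 m: −αΔT+βΔS = −(2.3 × 10⁻⁴)(-12.6)+(8.2 × 10⁻⁴)(+0.48) = 3.3 × 10⁻³ → stable
  43–61 m: −αΔT+βΔS = −(2.3 × 10⁻⁴)(+13.0)+(8.2 × 10⁻⁴)(-1.04) = -3.8 × 10⁻³ → UNSTABLE
  61–115 m: −αΔT+βΔS = −(2.3 × 10⁻⁴)(-2.2)+(8.2 × 10⁻⁴)(-0.10) = 4.2 × 10⁻⁴ → stable
  115–183 m: −αΔT+βΔS = −(2.3 × 10⁻⁴)(-2.6)+(8.2 × 10⁻⁴)(+0.82) = 1.3 × 10⁻³ → stable
The 43–61 m interval has Δρ < 0: lighter water underlies denser water.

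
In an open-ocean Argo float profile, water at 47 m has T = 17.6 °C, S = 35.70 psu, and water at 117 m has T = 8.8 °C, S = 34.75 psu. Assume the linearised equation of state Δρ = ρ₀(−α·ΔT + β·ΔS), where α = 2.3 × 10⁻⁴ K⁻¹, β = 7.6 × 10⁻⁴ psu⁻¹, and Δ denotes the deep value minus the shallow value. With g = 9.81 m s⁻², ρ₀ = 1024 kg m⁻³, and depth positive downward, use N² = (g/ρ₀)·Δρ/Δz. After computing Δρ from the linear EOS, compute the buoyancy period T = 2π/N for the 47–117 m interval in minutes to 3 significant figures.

ΔT = -8.8 K, ΔS = -0.95 psu (deep − shallow).
Δρ/ρ₀ = −αΔT + βΔS = 2.024 × 10⁻³ − 7.22 × 10⁻⁴ = 1.302 × 10⁻³, so Δρ ≈ 1.333 kg m⁻³.
N² = (g/ρ₀)·Δρ/Δz = g·(Δρ/ρ₀)/Δz = 9.81 × 1.302 × 10⁻³ / 70 = 1.8247 × 10⁻⁴ s⁻².
N = √(1.8247 × 10⁻⁴) = 0.013508 rad s⁻¹ → T = 2π/N = 465.15 s = 7.7525 min ≈ 7.75 min.

7.75 min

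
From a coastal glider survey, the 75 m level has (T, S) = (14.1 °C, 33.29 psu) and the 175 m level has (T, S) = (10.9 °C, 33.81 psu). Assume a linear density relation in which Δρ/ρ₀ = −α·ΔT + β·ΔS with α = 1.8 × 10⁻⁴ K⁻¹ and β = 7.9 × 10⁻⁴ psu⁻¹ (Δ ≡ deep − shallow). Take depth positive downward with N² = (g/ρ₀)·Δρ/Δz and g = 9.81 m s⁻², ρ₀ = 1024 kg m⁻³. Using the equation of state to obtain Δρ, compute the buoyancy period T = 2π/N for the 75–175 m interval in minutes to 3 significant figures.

10.6 min

ΔT = -3.2 K, ΔS = +0.52 psu (deep − shallow).
Δρ/ρ₀ = −αΔT + βΔS = 5.76 × 10⁻⁴ + 4.108 × 10⁻⁴ = 9.868 × 10⁻⁴, so Δρ ≈ 1.010 kg m⁻³.
N² = (g/ρ₀)·Δρ/Δz = g·(Δρ/ρ₀)/Δz = 9.81 × 9.868 × 10⁻⁴ / 100 = 9.6805 × 10⁻⁵ s⁻².
N = √(9.6805 × 10⁻⁵) = 9.8390 × 10⁻³ rad s⁻¹ → T = 2π/N = 638.60 s = 10.643 min ≈ 10.6 min.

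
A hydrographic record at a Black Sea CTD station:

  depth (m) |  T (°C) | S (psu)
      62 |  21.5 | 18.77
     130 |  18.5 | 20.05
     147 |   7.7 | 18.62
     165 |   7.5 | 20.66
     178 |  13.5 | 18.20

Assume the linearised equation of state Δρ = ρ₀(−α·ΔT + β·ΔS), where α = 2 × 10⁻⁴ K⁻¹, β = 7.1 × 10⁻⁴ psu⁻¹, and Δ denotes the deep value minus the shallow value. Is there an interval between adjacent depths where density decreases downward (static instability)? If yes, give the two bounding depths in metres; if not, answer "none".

Evaluate Δρ/ρ₀ = −αΔT + βΔS across each adjacent pair:
  62–130 m: −αΔT+βΔS = −(2 × 10⁻⁴)(-3.0)+(7.1 × 10⁻⁴)(+1.28) = 1.5 × 10⁻³ → stable
  130–147 m: −αΔT+βΔS = −(2 × 10⁻⁴)(-10.8)+(7.1 × 10⁻⁴)(-1.43) = 1.1 × 10⁻³ → stable
  147–165 m: −αΔT+βΔS = −(2 × 10⁻⁴)(-0.2)+(7.1 × 10⁻⁴)(+2.04) = 1.5 × 10⁻³ → stable
  165–178 m: −αΔT+βΔS = −(2 × 10⁻⁴)(+6.0)+(7.1 × 10⁻⁴)(-2.46) = -2.9 × 10⁻³ → UNSTABLE
The 165–178 m interval has Δρ < 0: lighter water underlies denser water.

165–178 m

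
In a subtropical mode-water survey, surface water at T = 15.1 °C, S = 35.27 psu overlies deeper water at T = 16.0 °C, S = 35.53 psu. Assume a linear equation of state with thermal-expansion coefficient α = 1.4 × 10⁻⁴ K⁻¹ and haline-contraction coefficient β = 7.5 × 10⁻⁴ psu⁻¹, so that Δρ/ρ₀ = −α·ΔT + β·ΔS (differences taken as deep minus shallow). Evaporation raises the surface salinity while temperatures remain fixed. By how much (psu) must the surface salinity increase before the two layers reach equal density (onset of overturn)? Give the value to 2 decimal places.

0.09 psu

Neutral buoyancy requires −α(T_deep − T_surf) + β(S_deep − S_surf′) = 0.
S_surf′ = S_deep − (α/β)·ΔT = 35.53 − (1.4 × 10⁻⁴/7.5 × 10⁻⁴)·(+0.9) = 35.3620 psu.
Increase required: 35.3620 − 35.27 = 0.0920 psu.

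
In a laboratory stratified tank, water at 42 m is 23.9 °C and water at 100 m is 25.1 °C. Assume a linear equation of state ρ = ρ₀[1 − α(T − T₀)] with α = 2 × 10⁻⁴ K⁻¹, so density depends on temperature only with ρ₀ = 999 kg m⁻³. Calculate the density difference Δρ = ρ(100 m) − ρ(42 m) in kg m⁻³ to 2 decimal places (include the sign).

ΔT = +1.2 K, Δρ/ρ₀ = −αΔT = -2.40 × 10⁻⁴.
Δρ = 999 × (-2.40 × 10⁻⁴) = -0.24 kg m⁻³.
Negative Δρ: lighter below, statically unstable.

-0.24 kg m⁻³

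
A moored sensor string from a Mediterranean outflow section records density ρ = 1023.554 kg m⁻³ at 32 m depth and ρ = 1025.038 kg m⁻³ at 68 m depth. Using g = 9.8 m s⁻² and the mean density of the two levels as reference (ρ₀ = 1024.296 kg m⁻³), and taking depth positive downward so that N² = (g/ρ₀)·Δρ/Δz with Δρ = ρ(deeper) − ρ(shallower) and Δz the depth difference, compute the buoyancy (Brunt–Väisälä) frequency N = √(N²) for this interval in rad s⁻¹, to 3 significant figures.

Δρ = 1025.038 − 1023.554 = 1.484 kg m⁻³ over Δz = 68 − 32 = 36 m.
N² = (9.8/1024.296) × (1.484/36) = 3.9440 × 10⁻⁴ s⁻².
N = √(3.9440 × 10⁻⁴) = 0.019860 rad s⁻¹ ≈ 0.0199 rad s⁻¹.

0.0199 rad s⁻¹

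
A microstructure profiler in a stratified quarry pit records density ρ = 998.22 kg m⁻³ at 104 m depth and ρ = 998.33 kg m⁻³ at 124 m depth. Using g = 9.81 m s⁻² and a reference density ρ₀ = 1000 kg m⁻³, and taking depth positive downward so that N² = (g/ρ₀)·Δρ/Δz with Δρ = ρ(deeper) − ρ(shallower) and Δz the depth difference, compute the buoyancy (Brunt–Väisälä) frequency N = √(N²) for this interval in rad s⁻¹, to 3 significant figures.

7.35 × 10⁻³ rad s⁻¹

Δρ = 998.33 − 998.22 = 0.11 kg m⁻³ over Δz = 124 − 104 = 20 m.
N² = (9.81/1000) × (0.11/20) = 5.3955 × 10⁻⁵ s⁻².
N = √(5.3955 × 10⁻⁵) = 7.3454 × 10⁻³ rad s⁻¹ ≈ 7.35 × 10⁻³ rad s⁻¹.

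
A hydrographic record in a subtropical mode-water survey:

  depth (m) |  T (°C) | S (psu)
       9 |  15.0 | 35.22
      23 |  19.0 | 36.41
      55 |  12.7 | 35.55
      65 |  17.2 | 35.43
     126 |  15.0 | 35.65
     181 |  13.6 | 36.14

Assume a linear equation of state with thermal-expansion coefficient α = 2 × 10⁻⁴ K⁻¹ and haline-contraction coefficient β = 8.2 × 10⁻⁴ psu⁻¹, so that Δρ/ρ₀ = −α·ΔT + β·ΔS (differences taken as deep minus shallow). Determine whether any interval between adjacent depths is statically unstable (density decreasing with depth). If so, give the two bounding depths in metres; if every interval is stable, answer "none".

55–65 m

Evaluate Δρ/ρ₀ = −αΔT + βΔS across each adjacent pair:
  9–23 m: −αΔT+βΔS = −(2 × 10⁻⁴)(+4.0)+(8.2 × 10⁻⁴)(+1.19) = 1.8 × 10⁻⁴ → stable
  23–55 m: −αΔT+βΔS = −(2 × 10⁻⁴)(-6.3)+(8.2 × 10⁻⁴)(-0.86) = 5.5 × 10⁻⁴ → stable
  55–65 m: −αΔT+βΔS = −(2 × 10⁻⁴)(+4.5)+(8.2 × 10⁻⁴)(-0.12) = -1.0 × 10⁻³ → UNSTABLE
  65–126 m: −αΔT+βΔS = −(2 × 10⁻⁴)(-2.2)+(8.2 × 10⁻⁴)(+0.22) = 6.2 × 10⁻⁴ → stable
  126–181 m: −αΔT+βΔS = −(2 × 10⁻⁴)(-1.4)+(8.2 × 10⁻⁴)(+0.49) = 6.8 × 10⁻⁴ → stable
The 55–65 m interval has Δρ < 0: lighter water underlies denser water.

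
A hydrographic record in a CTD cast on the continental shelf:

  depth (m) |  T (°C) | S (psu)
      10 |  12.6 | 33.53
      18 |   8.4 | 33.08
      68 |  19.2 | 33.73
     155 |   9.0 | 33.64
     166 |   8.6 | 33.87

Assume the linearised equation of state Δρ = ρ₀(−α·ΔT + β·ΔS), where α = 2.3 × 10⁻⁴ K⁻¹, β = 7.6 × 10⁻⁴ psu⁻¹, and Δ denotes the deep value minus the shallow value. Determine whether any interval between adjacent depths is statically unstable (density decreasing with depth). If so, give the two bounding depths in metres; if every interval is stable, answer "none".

Evaluate Δρ/ρ₀ = −αΔT + βΔS across each adjacent pair:
  10–18 m: −αΔT+βΔS = −(2.3 × 10⁻⁴)(-4.2)+(7.6 × 10⁻⁴)(-0.45) = 6.2 × 10⁻⁴ → stable
  18–68 m: −αΔT+βΔS = −(2.3 × 10⁻⁴)(+10.8)+(7.6 × 10⁻⁴)(+0.65) = -2.0 × 10⁻³ → UNSTABLE
  68–155 m: −αΔT+βΔS = −(2.3 × 10⁻⁴)(-10.2)+(7.6 × 10⁻⁴)(-0.09) = 2.3 × 10⁻³ → stable
  155–166 m: −αΔT+βΔS = −(2.3 × 10⁻⁴)(-0.4)+(7.6 × 10⁻⁴)(+0.23) = 2.7 × 10⁻⁴ → stable
The 18–68 m interval has Δρ < 0: lighter water underlies denser water.

18–68 m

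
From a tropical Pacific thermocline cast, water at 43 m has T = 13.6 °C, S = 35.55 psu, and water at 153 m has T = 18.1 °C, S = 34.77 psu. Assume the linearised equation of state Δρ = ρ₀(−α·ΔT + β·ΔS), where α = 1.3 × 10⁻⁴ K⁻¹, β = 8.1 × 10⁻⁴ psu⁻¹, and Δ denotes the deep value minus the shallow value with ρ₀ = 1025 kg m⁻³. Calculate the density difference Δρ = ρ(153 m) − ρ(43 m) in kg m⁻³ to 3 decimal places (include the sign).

-1.247 kg m⁻³

ΔT = +4.5 K, ΔS = -0.78 psu (deep − shallow).
Δρ/ρ₀ = −(1.3 × 10⁻⁴)(+4.5) + (8.1 × 10⁻⁴)(-0.78) = -1.2168 × 10⁻³.
Δρ = 1025 × (-1.2168 × 10⁻³) = -1.247 kg m⁻³.
Negative Δρ: lighter below, statically unstable.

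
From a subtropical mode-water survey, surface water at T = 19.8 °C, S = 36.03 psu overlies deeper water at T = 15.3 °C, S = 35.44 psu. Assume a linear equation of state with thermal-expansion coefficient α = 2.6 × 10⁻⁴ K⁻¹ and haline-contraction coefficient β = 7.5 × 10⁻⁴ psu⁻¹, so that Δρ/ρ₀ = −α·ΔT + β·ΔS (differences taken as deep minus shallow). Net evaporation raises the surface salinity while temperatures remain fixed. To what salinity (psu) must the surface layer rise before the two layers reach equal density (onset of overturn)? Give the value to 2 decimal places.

37.00 psu

Neutral buoyancy requires −α(T_deep − T_surf) + β(S_deep − S_surf′) = 0.
S_surf′ = S_deep − (α/β)·ΔT = 35.44 − (2.6 × 10⁻⁴/7.5 × 10⁻⁴)·(-4.5) = 37.0000 psu.
Increase required: 37.0000 − 36.03 = 0.9700 psu.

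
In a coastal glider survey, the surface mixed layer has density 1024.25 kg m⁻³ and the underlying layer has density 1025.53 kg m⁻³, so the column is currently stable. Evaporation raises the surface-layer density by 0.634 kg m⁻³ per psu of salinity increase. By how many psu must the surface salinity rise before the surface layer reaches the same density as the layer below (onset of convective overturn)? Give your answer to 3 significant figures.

Density deficit of the surface layer: 1025.53 − 1024.25 = 1.28 kg m⁻³.
Required change = 1.28 / 0.634 = 2.02 psu.

2.02 psu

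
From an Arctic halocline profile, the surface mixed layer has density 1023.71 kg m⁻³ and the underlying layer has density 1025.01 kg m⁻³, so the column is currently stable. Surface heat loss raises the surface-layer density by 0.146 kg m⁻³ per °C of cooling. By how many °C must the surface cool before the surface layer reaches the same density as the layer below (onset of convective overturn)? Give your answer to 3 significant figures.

8.90 °C

Density deficit of the surface layer: 1025.01 − 1023.71 = 1.3 kg m⁻³.
Required change = 1.3 / 0.146 = 8.90 °C.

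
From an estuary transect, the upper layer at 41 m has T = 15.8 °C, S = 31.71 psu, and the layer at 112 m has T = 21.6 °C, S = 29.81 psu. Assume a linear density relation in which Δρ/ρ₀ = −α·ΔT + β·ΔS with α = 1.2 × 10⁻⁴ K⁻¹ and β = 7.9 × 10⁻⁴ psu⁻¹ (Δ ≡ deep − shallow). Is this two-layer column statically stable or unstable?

ΔT = 21.6 − 15.8 = +5.8 K and ΔS = 29.81 − 31.71 = -1.90 psu (deep − shallow).
−αΔT = -6.96 × 10⁻⁴; βΔS = -1.501 × 10⁻³; sum Δρ/ρ₀ = -2.197 × 10⁻³.
Δρ/ρ₀ < 0, so Δρ < 0: deeper water is lighter → statically unstable; the column would overturn.

unstable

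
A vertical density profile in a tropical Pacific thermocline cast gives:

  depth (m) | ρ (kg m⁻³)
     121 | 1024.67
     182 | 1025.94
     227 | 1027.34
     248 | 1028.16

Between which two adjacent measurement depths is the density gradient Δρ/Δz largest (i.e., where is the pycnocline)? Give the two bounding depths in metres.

Compute the density gradient over each adjacent pair:
  121–182 m: Δρ/Δz = 1.27/61 = 0.021 kg m⁻⁴
  182–227 m: Δρ/Δz = 1.40/45 = 0.031 kg m⁻⁴
  227–248 m: Δρ/Δz = 0.82/21 = 0.039 kg m⁻⁴
The largest gradient is in the 227–248 m interval — the pycnocline.

227–248 m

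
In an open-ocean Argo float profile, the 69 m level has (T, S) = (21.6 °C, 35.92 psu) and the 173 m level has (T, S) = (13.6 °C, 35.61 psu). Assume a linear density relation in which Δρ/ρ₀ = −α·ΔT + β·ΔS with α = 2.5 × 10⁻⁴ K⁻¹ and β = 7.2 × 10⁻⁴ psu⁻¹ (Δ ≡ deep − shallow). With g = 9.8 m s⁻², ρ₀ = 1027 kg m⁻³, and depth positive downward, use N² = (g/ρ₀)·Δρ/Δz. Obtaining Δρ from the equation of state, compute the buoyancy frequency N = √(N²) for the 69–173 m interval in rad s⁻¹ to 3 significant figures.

ΔT = -8.0 K, ΔS = -0.31 psu (deep − shallow).
Δρ/ρ₀ = −αΔT + βΔS = 2.00 × 10⁻³ − 2.232 × 10⁻⁴ = 1.7768 × 10⁻³, so Δρ ≈ 1.825 kg m⁻³.
N² = (g/ρ₀)·Δρ/Δz = g·(Δρ/ρ₀)/Δz = 9.8 × 1.7768 × 10⁻³ / 104 = 1.6743 × 10⁻⁴ s⁻².
N = √(1.6743 × 10⁻⁴) = 0.012939 rad s⁻¹ ≈ 0.0129 rad s⁻¹.

0.0129 rad s⁻¹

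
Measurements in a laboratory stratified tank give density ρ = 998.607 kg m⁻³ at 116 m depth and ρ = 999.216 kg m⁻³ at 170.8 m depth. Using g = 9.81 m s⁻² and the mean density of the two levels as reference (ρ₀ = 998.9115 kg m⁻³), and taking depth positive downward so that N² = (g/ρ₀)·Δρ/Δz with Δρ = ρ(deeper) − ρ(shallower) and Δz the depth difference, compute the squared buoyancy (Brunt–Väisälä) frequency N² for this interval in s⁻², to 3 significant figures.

Δρ = 999.216 − 998.607 = 0.609 kg m⁻³ over Δz = 170.8 − 116 = 54.8 m.
N² = (9.81/998.9115) × (0.609/54.8) = 1.0914 × 10⁻⁴ s⁻² ≈ 1.09 × 10⁻⁴ s⁻².
N² > 0, so the interval is statically stable.

1.09 × 10⁻⁴ s⁻²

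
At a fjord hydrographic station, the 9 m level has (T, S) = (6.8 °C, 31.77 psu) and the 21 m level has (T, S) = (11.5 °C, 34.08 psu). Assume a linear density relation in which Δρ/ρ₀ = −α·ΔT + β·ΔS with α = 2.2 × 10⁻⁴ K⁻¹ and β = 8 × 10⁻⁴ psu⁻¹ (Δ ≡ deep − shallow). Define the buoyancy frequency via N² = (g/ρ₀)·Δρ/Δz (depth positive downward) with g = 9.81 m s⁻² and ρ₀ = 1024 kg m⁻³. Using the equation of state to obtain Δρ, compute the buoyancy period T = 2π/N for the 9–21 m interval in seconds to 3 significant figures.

ΔT = +4.7 K, ΔS = +2.31 psu (deep − shallow).
Δρ/ρ₀ = −αΔT + βΔS = -1.034 × 10⁻³ + 1.848 × 10⁻³ = 8.14 × 10⁻⁴, so Δρ ≈ 0.8335 kg m⁻³.
N² = (g/ρ₀)·Δρ/Δz = g·(Δρ/ρ₀)/Δz = 9.81 × 8.14 × 10⁻⁴ / 12 = 6.6545 × 10⁻⁴ s⁻².
N = √(6.6545 × 10⁻⁴) = 0.025796 rad s⁻¹ → T = 2π/N = 243.57 s ≈ 244 s.

244 s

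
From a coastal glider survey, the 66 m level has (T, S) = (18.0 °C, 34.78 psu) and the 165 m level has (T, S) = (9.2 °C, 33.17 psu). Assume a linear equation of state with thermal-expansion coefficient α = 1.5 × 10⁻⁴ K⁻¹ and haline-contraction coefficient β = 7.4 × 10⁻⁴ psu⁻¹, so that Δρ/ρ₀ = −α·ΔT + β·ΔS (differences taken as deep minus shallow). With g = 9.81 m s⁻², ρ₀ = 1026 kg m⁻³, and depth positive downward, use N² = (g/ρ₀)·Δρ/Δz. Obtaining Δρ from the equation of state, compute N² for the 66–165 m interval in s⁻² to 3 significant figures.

1.27 × 10⁻⁵ s⁻²

ΔT = -8.8 K, ΔS = -1.61 psu (deep − shallow).
Δρ/ρ₀ = −αΔT + βΔS = 1.32 × 10⁻³ − 1.1914 × 10⁻³ = 1.286 × 10⁻⁴, so Δρ ≈ 0.1319 kg m⁻³.
N² = (g/ρ₀)·Δρ/Δz = g·(Δρ/ρ₀)/Δz = 9.81 × 1.286 × 10⁻⁴ / 99 = 1.2743 × 10⁻⁵ s⁻² ≈ 1.27 × 10⁻⁵ s⁻².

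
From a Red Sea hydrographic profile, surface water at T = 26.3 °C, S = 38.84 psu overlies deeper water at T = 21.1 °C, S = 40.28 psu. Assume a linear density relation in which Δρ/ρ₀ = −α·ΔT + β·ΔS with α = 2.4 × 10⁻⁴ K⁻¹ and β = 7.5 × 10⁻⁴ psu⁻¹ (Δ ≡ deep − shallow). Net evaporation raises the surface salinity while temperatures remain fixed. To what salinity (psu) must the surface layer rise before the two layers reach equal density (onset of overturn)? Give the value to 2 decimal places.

41.94 psu

Neutral buoyancy requires −α(T_deep − T_surf) + β(S_deep − S_surf′) = 0.
S_surf′ = S_deep − (α/β)·ΔT = 40.28 − (2.4 × 10⁻⁴/7.5 × 10⁻⁴)·(-5.2) = 41.9440 psu.
Increase required: 41.9440 − 38.84 = 3.1040 psu.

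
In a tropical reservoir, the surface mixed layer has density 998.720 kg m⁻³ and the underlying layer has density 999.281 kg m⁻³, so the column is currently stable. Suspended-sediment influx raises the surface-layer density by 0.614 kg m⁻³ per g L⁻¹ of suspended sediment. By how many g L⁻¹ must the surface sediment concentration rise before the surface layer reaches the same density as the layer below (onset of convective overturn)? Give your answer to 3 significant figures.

0.914 g L⁻¹

Density deficit of the surface layer: 999.281 − 998.720 = 0.561 kg m⁻³.
Required change = 0.561 / 0.614 = 0.914 g L⁻¹.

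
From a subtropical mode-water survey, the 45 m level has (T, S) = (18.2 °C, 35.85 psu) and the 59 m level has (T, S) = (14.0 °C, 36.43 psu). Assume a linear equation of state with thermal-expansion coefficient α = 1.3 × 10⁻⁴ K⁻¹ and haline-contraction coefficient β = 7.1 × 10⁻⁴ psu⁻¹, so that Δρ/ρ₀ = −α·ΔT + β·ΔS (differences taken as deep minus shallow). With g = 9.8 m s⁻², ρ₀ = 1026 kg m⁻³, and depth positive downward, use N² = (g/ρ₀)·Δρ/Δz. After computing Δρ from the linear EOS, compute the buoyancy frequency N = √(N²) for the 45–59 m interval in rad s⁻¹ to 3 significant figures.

ΔT = -4.2 K, ΔS = +0.58 psu (deep − shallow).
Δρ/ρ₀ = −αΔT + βΔS = 5.46 × 10⁻⁴ + 4.118 × 10⁻⁴ = 9.578 × 10⁻⁴, so Δρ ≈ 0.9827 kg m⁻³.
N² = (g/ρ₀)·Δρ/Δz = g·(Δρ/ρ₀)/Δz = 9.8 × 9.578 × 10⁻⁴ / 14 = 6.7046 × 10⁻⁴ s⁻².
N = √(6.7046 × 10⁻⁴) = 0.025893 rad s⁻¹ ≈ 0.0259 rad s⁻¹.

0.0259 rad s⁻¹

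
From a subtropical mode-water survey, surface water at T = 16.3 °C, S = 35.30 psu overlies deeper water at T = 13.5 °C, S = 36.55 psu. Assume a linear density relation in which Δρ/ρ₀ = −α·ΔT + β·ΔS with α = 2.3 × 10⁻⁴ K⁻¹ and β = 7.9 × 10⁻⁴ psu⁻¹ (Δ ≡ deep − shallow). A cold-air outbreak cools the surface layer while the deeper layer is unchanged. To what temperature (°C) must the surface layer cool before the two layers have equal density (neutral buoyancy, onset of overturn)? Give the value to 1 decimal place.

9.2 °C

Neutral buoyancy requires Δρ = 0, i.e. −α(T_deep − T_surf′) + β(S_deep − S_surf) = 0.
T_surf′ = T_deep − (β/α)·ΔS = 13.5 − (7.9 × 10⁻⁴/2.3 × 10⁻⁴)·(+1.25) = 9.207 °C.
Cooling required: 16.3 − (9.207) = 7.093 °C.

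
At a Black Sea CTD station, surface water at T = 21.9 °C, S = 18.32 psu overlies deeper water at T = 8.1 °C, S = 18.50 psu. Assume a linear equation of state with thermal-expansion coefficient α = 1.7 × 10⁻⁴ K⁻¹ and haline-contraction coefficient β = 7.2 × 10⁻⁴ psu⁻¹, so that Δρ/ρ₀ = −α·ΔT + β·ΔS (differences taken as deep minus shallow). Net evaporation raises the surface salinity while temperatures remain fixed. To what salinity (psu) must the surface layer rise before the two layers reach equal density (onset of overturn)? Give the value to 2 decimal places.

Neutral buoyancy requires −α(T_deep − T_surf) + β(S_deep − S_surf′) = 0.
S_surf′ = S_deep − (α/β)·ΔT = 18.50 − (1.7 × 10⁻⁴/7.2 × 10⁻⁴)·(-13.8) = 21.7583 psu.
Increase required: 21.7583 − 18.32 = 3.4383 psu.

21.76 psu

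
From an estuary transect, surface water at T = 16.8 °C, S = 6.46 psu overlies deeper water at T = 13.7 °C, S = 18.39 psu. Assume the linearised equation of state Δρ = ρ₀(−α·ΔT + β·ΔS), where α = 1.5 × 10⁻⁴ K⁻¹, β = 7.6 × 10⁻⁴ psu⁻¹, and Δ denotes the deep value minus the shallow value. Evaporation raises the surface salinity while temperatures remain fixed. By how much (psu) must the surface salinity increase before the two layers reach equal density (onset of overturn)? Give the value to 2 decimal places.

12.54 psu

Neutral buoyancy requires −α(T_deep − T_surf) + β(S_deep − S_surf′) = 0.
S_surf′ = S_deep − (α/β)·ΔT = 18.39 − (1.5 × 10⁻⁴/7.6 × 10⁻⁴)·(-3.1) = 19.0018 psu.
Increase required: 19.0018 − 6.46 = 12.5418 psu.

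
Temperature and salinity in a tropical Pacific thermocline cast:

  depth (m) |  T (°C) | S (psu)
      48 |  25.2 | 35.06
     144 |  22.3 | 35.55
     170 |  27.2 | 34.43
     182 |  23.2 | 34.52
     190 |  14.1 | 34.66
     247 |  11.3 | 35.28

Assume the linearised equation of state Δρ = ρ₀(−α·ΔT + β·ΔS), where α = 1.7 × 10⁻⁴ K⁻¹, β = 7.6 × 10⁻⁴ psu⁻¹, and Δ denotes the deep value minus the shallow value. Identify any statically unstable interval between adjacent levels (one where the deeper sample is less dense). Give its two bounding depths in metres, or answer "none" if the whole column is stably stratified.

Evaluate Δρ/ρ₀ = −αΔT + βΔS across each adjacent pair:
  48–144 m: −αΔT+βΔS = −(1.7 × 10⁻⁴)(-2.9)+(7.6 × 10⁻⁴)(+0.49) = 8.7 × 10⁻⁴ → stable
  144–170 m: −αΔT+βΔS = −(1.7 × 10⁻⁴)(+4.9)+(7.6 × 10⁻⁴)(-1.12) = -1.7 × 10⁻³ → UNSTABLE
  170–182 m: −αΔT+βΔS = −(1.7 × 10⁻⁴)(-4.0)+(7.6 × 10⁻⁴)(+0.09) = 7.5 × 10⁻⁴ → stable
  182–190 m: −αΔT+βΔS = −(1.7 × 10⁻⁴)(-9.1)+(7.6 × 10⁻⁴)(+0.14) = 1.7 × 10⁻³ → stable
  190–247 m: −αΔT+βΔS = −(1.7 × 10⁻⁴)(-2.8)+(7.6 × 10⁻⁴)(+0.62) = 9.5 × 10⁻⁴ → stable
The 144–170 m interval has Δρ < 0: lighter water underlies denser water.

144–170 m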